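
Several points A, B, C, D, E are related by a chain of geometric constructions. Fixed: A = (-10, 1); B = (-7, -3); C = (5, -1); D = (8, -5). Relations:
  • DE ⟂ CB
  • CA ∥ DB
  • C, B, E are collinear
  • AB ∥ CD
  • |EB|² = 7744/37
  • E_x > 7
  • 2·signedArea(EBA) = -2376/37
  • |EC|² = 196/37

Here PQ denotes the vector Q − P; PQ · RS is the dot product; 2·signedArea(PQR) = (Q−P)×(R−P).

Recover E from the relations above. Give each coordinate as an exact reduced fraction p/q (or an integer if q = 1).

E = (269/37, -23/37)

1. E_x = 269/37  [C, B, E are collinear ∩ DE ⟂ CB]
2. E_y = -23/37  [C, B, E are collinear ∩ DE ⟂ CB]
   → E = (269/37, -23/37)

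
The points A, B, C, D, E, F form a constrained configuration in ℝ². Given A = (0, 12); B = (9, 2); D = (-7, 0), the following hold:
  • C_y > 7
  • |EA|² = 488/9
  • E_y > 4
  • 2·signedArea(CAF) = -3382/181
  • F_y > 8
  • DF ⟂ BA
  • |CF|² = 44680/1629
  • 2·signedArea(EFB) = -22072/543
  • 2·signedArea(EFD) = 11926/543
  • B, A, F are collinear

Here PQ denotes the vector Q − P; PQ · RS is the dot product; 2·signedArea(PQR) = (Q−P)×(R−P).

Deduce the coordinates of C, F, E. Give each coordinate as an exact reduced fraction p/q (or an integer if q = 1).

1. F_x = 513/181  [B, A, F are collinear ∩ DF ⟂ BA]
2. F_y = 1602/181  [B, A, F are collinear ∩ DF ⟂ BA]
   → F = (513/181, 1602/181)
3. E_x = 2/3  [2·signedArea(EFB) = -22072/543 ∩ 2·signedArea(EFD) = 11926/543]
4. E_y = 14/3  [2·signedArea(EFB) = -22072/543 ∩ 2·signedArea(EFD) = 11926/543]
   → E = (2/3, 14/3)
5. C_x = -7/3  [line 570/181·x + 513/181·y + -2774/181 = 0 ∩ |CF|² = 44680/1629]
6. C_y = 8  [line 570/181·x + 513/181·y + -2774/181 = 0 ∩ |CF|² = 44680/1629]
   → C = (-7/3, 8)

C = (-7/3, 8)
E = (2/3, 14/3)
F = (513/181, 1602/181)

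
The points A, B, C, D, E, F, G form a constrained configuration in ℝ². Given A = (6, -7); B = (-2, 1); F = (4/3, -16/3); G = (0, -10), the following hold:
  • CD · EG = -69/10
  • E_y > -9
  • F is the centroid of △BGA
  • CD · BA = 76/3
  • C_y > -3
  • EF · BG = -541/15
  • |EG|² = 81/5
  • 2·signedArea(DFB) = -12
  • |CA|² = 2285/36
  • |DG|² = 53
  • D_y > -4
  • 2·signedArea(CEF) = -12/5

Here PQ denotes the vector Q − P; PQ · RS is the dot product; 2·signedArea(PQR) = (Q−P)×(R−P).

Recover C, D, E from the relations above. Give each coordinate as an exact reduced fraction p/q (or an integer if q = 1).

1. D_x = 2  [line -19/3·x + -10/3·y + 8/3 = 0 ∩ |DG|² = 53]
2. D_y = -3  [line -19/3·x + -10/3·y + 8/3 = 0 ∩ |DG|² = 53]
   → D = (2, -3)
3. E_x = 18/5  [line -2·x + 11·y + 487/5 = 0 ∩ |EG|² = 81/5]
4. E_y = -41/5  [line -2·x + 11·y + 487/5 = 0 ∩ |EG|² = 81/5]
   → E = (18/5, -41/5)
5. C_x = -1/3  [2·signedArea(CEF) = -12/5 ∩ CD · BA = 76/3]
6. C_y = -13/6  [2·signedArea(CEF) = -12/5 ∩ CD · BA = 76/3]
   → C = (-1/3, -13/6)

C = (-1/3, -13/6)
D = (2, -3)
E = (18/5, -41/5)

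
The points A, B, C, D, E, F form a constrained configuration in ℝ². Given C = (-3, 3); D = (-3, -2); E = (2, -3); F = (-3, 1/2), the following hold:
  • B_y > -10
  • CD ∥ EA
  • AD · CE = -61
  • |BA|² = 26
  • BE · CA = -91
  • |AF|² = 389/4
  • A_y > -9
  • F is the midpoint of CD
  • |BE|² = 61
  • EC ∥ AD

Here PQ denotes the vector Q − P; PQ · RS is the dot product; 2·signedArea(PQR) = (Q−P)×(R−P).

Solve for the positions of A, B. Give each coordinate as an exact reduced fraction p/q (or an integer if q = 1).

1. A_x = 2  [EC ∥ AD ∩ CD ∥ EA]
2. A_y = -8  [EC ∥ AD ∩ CD ∥ EA]
   → A = (2, -8)
3. B_x = 7  [line -5·x + 11·y + 134 = 0 ∩ |BA|² = 26]
4. B_y = -9  [line -5·x + 11·y + 134 = 0 ∩ |BA|² = 26]
   → B = (7, -9)

A = (2, -8)
B = (7, -9)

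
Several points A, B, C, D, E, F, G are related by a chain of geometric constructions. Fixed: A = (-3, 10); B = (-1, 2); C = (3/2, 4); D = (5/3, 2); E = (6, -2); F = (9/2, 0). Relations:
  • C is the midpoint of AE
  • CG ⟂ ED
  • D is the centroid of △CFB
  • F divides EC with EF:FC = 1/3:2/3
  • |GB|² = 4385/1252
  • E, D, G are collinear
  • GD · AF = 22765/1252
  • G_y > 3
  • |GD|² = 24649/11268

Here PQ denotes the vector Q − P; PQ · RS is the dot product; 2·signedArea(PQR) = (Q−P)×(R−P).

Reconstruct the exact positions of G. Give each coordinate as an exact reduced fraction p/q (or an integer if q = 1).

G = (363/626, 940/313)

1. G_x = 363/626  [E, D, G are collinear ∩ CG ⟂ ED]
2. G_y = 940/313  [E, D, G are collinear ∩ CG ⟂ ED]
   → G = (363/626, 940/313)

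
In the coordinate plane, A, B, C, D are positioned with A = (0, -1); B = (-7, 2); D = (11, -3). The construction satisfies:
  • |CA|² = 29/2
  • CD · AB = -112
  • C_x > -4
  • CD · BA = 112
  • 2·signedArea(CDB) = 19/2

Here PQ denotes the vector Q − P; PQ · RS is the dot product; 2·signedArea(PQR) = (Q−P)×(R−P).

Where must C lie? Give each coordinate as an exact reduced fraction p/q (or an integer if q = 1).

1. C_x = -7/2  [CD · AB = -112 ∩ 2·signedArea(CDB) = 19/2]
2. C_y = 1/2  [CD · AB = -112 ∩ 2·signedArea(CDB) = 19/2]
   → C = (-7/2, 1/2)

C = (-7/2, 1/2)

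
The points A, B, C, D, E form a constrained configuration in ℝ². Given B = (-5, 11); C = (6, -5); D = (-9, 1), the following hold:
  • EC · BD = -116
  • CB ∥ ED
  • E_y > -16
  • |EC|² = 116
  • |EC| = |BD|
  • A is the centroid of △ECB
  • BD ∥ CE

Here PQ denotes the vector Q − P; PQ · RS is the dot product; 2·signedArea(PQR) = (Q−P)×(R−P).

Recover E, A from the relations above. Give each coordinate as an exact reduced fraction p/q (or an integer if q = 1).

A = (1, -3)
E = (2, -15)

1. E_x = 2  [CB ∥ ED ∩ BD ∥ CE]
2. E_y = -15  [CB ∥ ED ∩ BD ∥ CE]
   → E = (2, -15)
3. A_x = 1  [A is the centroid of △ECB]
4. A_y = -3  [A is the centroid of △ECB]
   → A = (1, -3)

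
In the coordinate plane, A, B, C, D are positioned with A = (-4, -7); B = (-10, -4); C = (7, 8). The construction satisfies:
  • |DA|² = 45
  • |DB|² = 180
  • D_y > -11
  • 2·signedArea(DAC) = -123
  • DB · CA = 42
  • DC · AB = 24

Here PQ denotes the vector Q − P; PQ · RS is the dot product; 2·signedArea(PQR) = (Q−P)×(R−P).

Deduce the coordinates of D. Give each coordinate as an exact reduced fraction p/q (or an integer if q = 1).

1. D_x = 2  [DB · CA = 42 ∩ 2·signedArea(DAC) = -123]
2. D_y = -10  [DB · CA = 42 ∩ 2·signedArea(DAC) = -123]
   → D = (2, -10)

D = (2, -10)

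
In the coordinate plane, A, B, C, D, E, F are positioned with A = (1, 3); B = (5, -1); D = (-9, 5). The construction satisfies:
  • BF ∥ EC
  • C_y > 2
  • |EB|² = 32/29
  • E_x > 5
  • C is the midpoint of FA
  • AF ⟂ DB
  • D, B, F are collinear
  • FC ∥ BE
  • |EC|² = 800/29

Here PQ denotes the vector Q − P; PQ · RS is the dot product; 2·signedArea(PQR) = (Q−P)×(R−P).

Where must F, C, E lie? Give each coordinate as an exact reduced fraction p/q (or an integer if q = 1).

1. F_x = 5/29  [D, B, F are collinear ∩ AF ⟂ DB]
2. F_y = 31/29  [D, B, F are collinear ∩ AF ⟂ DB]
   → F = (5/29, 31/29)
3. C_x = 17/29  [C is the midpoint of FA]
4. C_y = 59/29  [C is the midpoint of FA]
   → C = (17/29, 59/29)
5. E_x = 157/29  [BF ∥ EC ∩ FC ∥ BE]
6. E_y = -1/29  [BF ∥ EC ∩ FC ∥ BE]
   → E = (157/29, -1/29)

C = (17/29, 59/29)
E = (157/29, -1/29)
F = (5/29, 31/29)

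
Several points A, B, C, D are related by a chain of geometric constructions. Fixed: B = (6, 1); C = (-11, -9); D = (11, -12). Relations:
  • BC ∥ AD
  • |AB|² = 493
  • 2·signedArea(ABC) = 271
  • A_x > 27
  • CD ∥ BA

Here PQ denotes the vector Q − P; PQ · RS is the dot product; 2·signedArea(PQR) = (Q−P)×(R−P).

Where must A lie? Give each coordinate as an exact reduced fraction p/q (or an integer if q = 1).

1. A_x = 28  [BC ∥ AD ∩ CD ∥ BA]
2. A_y = -2  [BC ∥ AD ∩ CD ∥ BA]
   → A = (28, -2)

A = (28, -2)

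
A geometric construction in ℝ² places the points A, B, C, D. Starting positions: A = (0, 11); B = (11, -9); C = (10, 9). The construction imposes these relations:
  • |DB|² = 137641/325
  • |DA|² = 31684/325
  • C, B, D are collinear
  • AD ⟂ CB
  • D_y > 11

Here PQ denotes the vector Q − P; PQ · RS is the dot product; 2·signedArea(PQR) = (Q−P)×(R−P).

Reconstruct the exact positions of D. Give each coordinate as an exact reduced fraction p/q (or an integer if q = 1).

D = (3204/325, 3753/325)

1. D_x = 3204/325  [C, B, D are collinear ∩ AD ⟂ CB]
2. D_y = 3753/325  [C, B, D are collinear ∩ AD ⟂ CB]
   → D = (3204/325, 3753/325)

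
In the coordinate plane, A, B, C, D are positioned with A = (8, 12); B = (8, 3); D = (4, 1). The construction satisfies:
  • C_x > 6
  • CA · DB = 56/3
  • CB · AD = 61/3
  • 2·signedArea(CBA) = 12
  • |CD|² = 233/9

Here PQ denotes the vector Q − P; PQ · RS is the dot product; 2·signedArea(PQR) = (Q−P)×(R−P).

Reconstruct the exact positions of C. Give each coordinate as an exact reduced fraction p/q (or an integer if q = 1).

1. C_x = 20/3  [CB · AD = 61/3 ∩ CA · DB = 56/3]
2. C_y = 16/3  [CB · AD = 61/3 ∩ CA · DB = 56/3]
   → C = (20/3, 16/3)

C = (20/3, 16/3)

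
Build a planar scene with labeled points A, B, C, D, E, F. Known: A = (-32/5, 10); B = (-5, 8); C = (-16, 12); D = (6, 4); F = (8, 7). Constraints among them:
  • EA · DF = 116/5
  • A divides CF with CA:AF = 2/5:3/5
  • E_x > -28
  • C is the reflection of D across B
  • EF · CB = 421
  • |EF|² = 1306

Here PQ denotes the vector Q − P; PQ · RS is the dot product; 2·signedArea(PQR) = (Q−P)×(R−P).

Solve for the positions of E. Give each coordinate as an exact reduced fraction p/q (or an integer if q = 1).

1. E_x = -27  [EF · CB = 421 ∩ EA · DF = 116/5]
2. E_y = 16  [EF · CB = 421 ∩ EA · DF = 116/5]
   → E = (-27, 16)

E = (-27, 16)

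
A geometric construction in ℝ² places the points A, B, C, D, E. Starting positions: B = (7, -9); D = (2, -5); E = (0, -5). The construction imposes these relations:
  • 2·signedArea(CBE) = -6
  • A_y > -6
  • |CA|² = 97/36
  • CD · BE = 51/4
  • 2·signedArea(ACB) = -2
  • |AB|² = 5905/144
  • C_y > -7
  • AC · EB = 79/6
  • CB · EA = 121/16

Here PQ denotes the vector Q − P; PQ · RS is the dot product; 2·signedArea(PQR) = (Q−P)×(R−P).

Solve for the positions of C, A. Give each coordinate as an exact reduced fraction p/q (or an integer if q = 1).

1. C_x = 13/4  [2·signedArea(CBE) = -6 ∩ CD · BE = 51/4]
2. C_y = -6  [2·signedArea(CBE) = -6 ∩ CD · BE = 51/4]
   → C = (13/4, -6)
3. A_x = 7/4  [AC · EB = 79/6 ∩ CB · EA = 121/16]
4. A_y = -16/3  [AC · EB = 79/6 ∩ CB · EA = 121/16]
   → A = (7/4, -16/3)

A = (7/4, -16/3)
C = (13/4, -6)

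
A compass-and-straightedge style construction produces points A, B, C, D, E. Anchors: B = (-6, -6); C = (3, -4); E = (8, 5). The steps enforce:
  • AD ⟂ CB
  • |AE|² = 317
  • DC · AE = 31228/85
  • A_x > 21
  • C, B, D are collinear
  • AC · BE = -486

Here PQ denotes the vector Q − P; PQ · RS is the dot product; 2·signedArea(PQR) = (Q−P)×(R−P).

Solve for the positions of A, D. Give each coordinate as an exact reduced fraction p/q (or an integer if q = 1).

1. A_x = 22  [line -14·x + -11·y + 484 = 0 ∩ |AE|² = 317]
2. A_y = 16  [line -14·x + -11·y + 484 = 0 ∩ |AE|² = 317]
   → A = (22, 16)
3. D_x = 2154/85  [C, B, D are collinear ∩ AD ⟂ CB]
4. D_y = 82/85  [C, B, D are collinear ∩ AD ⟂ CB]
   → D = (2154/85, 82/85)

A = (22, 16)
D = (2154/85, 82/85)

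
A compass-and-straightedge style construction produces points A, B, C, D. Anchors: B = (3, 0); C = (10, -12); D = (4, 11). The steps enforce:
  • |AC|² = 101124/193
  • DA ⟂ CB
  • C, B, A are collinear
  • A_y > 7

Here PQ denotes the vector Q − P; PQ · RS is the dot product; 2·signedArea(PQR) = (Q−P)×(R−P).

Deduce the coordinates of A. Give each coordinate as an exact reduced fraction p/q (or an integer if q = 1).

A = (-296/193, 1500/193)

1. A_x = -296/193  [C, B, A are collinear ∩ DA ⟂ CB]
2. A_y = 1500/193  [C, B, A are collinear ∩ DA ⟂ CB]
   → A = (-296/193, 1500/193)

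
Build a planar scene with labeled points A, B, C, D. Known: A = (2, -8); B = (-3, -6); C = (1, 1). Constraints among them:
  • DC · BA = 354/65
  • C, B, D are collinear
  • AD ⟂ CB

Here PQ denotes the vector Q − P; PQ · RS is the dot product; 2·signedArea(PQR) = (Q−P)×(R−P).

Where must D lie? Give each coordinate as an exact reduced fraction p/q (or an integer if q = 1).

1. D_x = -171/65  [C, B, D are collinear ∩ AD ⟂ CB]
2. D_y = -348/65  [C, B, D are collinear ∩ AD ⟂ CB]
   → D = (-171/65, -348/65)

D = (-171/65, -348/65)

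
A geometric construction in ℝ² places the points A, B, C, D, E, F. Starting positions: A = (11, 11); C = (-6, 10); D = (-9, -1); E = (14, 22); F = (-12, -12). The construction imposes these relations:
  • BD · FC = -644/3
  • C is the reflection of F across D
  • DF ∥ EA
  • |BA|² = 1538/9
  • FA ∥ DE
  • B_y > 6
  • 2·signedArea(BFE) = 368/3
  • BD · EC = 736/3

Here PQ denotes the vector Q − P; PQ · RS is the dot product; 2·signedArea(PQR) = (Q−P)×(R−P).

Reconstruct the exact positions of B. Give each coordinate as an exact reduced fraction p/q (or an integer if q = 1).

B = (-4/3, 20/3)

1. B_x = -4/3  [BD · EC = 736/3 ∩ BD · FC = -644/3]
2. B_y = 20/3  [BD · EC = 736/3 ∩ BD · FC = -644/3]
   → B = (-4/3, 20/3)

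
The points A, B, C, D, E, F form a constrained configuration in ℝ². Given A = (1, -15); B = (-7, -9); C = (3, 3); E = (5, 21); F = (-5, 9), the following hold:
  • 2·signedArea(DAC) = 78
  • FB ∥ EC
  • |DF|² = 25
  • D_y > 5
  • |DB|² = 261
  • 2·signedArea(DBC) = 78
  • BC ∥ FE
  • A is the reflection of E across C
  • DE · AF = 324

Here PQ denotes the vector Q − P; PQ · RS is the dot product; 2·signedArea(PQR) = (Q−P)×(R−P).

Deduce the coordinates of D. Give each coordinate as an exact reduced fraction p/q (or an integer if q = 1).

D = (-1, 6)

1. D_x = -1  [2·signedArea(DBC) = 78 ∩ 2·signedArea(DAC) = 78]
2. D_y = 6  [2·signedArea(DBC) = 78 ∩ 2·signedArea(DAC) = 78]
   → D = (-1, 6)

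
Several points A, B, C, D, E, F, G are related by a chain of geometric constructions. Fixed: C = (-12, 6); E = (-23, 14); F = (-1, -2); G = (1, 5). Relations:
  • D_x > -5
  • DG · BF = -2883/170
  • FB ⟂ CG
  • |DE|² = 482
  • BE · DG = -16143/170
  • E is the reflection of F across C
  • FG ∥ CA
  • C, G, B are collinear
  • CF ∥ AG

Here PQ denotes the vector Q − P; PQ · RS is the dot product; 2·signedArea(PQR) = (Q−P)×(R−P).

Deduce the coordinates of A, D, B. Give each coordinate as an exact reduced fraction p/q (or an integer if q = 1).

A = (-10, 13)
B = (-77/170, 869/170)
D = (-4, 3)

1. A_x = -10  [CF ∥ AG ∩ FG ∥ CA]
2. A_y = 13  [CF ∥ AG ∩ FG ∥ CA]
   → A = (-10, 13)
3. B_x = -77/170  [C, G, B are collinear ∩ FB ⟂ CG]
4. B_y = 869/170  [C, G, B are collinear ∩ FB ⟂ CG]
   → B = (-77/170, 869/170)
5. D_x = -4  [DG · BF = -2883/170 ∩ BE · DG = -16143/170]
6. D_y = 3  [DG · BF = -2883/170 ∩ BE · DG = -16143/170]
   → D = (-4, 3)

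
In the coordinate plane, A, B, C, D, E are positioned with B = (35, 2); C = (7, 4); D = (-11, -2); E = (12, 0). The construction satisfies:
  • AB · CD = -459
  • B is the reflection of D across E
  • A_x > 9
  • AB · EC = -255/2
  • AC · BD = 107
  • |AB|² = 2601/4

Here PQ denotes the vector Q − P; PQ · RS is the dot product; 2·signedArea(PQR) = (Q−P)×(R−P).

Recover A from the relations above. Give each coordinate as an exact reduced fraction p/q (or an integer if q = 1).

A = (19/2, 2)

1. A_x = 19/2  [AB · CD = -459 ∩ AC · BD = 107]
2. A_y = 2  [AB · CD = -459 ∩ AC · BD = 107]
   → A = (19/2, 2)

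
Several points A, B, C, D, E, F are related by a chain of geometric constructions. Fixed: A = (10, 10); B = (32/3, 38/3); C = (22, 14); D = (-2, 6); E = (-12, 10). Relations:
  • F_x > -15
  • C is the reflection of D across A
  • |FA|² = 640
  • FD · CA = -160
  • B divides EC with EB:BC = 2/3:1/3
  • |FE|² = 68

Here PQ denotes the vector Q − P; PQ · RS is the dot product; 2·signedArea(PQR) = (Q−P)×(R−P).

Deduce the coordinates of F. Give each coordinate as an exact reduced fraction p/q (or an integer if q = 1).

F = (-14, 2)

1. F_x = -14  [line 12·x + 4·y + 160 = 0 ∩ |FE|² = 68]
2. F_y = 2  [line 12·x + 4·y + 160 = 0 ∩ |FE|² = 68]
   → F = (-14, 2)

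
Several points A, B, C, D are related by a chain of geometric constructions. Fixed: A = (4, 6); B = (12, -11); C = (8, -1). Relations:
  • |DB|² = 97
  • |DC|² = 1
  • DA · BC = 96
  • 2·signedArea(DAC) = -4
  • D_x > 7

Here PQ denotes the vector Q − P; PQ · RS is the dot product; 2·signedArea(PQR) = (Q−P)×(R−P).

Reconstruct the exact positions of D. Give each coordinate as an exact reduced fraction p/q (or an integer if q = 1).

D = (8, -2)

1. D_x = 8  [DA · BC = 96 ∩ 2·signedArea(DAC) = -4]
2. D_y = -2  [DA · BC = 96 ∩ 2·signedArea(DAC) = -4]
   → D = (8, -2)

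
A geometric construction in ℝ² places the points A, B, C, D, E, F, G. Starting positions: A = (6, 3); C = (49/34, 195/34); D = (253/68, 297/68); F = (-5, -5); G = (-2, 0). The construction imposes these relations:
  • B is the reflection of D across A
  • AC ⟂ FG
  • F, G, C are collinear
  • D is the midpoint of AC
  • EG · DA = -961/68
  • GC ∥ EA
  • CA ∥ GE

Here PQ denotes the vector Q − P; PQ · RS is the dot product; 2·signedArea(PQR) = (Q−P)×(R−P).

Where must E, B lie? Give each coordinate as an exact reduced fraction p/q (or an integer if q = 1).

B = (563/68, 111/68)
E = (87/34, -93/34)

1. E_x = 87/34  [GC ∥ EA ∩ CA ∥ GE]
2. E_y = -93/34  [GC ∥ EA ∩ CA ∥ GE]
   → E = (87/34, -93/34)
3. B_x = 563/68  [B is the reflection of D across A]
4. B_y = 111/68  [B is the reflection of D across A]
   → B = (563/68, 111/68)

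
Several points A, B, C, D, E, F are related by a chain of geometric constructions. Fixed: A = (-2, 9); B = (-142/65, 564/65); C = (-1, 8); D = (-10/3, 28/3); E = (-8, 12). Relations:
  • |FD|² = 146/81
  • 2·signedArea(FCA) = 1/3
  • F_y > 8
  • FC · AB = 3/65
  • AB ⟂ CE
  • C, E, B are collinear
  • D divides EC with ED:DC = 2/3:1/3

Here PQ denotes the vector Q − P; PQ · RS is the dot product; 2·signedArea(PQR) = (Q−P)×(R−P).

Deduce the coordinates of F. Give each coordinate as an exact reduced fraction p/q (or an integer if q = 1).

F = (-19/9, 79/9)

1. F_x = -19/9  [FC · AB = 3/65 ∩ 2·signedArea(FCA) = 1/3]
2. F_y = 79/9  [FC · AB = 3/65 ∩ 2·signedArea(FCA) = 1/3]
   → F = (-19/9, 79/9)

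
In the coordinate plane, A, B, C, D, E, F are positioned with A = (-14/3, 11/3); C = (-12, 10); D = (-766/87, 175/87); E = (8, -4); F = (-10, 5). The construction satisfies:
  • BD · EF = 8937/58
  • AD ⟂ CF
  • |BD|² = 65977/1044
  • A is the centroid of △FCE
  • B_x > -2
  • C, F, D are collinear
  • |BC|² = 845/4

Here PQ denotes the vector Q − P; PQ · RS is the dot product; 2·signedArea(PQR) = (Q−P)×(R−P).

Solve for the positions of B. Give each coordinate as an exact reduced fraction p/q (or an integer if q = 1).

1. B_x = -1  [line 18·x + -9·y + 45/2 = 0 ∩ |BD|² = 65977/1044]
2. B_y = 1/2  [line 18·x + -9·y + 45/2 = 0 ∩ |BD|² = 65977/1044]
   → B = (-1, 1/2)

B = (-1, 1/2)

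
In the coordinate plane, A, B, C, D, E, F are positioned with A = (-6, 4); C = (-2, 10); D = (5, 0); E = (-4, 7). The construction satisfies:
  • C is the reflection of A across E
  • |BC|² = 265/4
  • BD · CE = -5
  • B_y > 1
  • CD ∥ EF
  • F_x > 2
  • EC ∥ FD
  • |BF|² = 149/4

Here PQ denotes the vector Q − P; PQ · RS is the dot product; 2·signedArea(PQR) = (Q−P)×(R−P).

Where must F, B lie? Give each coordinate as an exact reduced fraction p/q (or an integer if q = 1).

1. F_x = 3  [EC ∥ FD ∩ CD ∥ EF]
2. F_y = -3  [EC ∥ FD ∩ CD ∥ EF]
   → F = (3, -3)
3. B_x = -1/2  [line 2·x + 3·y + -5 = 0 ∩ |BF|² = 149/4]
4. B_y = 2  [line 2·x + 3·y + -5 = 0 ∩ |BF|² = 149/4]
   → B = (-1/2, 2)

B = (-1/2, 2)
F = (3, -3)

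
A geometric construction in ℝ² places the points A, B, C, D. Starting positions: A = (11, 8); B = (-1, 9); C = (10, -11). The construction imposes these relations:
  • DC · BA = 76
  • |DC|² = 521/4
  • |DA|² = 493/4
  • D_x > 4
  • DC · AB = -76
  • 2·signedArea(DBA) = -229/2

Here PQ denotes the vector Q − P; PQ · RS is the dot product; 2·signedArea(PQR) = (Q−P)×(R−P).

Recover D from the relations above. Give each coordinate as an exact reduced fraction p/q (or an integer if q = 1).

1. D_x = 9/2  [DC · BA = 76 ∩ 2·signedArea(DBA) = -229/2]
2. D_y = -1  [DC · BA = 76 ∩ 2·signedArea(DBA) = -229/2]
   → D = (9/2, -1)

D = (9/2, -1)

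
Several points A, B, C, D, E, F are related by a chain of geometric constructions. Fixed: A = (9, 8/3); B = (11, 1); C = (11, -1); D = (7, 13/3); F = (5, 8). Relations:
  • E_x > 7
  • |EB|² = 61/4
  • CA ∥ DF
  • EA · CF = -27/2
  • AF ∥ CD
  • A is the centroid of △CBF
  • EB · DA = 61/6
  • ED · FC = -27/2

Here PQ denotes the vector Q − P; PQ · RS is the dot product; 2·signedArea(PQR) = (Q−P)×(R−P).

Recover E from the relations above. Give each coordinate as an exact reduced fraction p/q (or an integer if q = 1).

1. E_x = 8  [EB · DA = 61/6 ∩ ED · FC = -27/2]
2. E_y = 7/2  [EB · DA = 61/6 ∩ ED · FC = -27/2]
   → E = (8, 7/2)

E = (8, 7/2)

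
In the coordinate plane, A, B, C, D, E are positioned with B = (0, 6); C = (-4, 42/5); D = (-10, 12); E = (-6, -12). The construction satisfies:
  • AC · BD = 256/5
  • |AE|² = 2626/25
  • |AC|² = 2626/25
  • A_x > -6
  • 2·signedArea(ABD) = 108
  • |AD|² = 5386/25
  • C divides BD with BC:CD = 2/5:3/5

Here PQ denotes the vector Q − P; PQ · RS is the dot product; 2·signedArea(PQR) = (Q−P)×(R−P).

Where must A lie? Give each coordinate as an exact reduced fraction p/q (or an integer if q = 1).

A = (-5, -9/5)

1. A_x = -5  [2·signedArea(ABD) = 108 ∩ AC · BD = 256/5]
2. A_y = -9/5  [2·signedArea(ABD) = 108 ∩ AC · BD = 256/5]
   → A = (-5, -9/5)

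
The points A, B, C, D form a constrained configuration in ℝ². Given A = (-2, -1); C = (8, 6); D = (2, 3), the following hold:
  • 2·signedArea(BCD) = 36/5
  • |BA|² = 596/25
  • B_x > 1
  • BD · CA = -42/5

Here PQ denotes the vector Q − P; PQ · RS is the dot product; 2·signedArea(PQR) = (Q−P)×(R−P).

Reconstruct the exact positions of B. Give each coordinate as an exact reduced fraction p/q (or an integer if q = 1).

B = (2, 9/5)

1. B_x = 2  [BD · CA = -42/5 ∩ 2·signedArea(BCD) = 36/5]
2. B_y = 9/5  [BD · CA = -42/5 ∩ 2·signedArea(BCD) = 36/5]
   → B = (2, 9/5)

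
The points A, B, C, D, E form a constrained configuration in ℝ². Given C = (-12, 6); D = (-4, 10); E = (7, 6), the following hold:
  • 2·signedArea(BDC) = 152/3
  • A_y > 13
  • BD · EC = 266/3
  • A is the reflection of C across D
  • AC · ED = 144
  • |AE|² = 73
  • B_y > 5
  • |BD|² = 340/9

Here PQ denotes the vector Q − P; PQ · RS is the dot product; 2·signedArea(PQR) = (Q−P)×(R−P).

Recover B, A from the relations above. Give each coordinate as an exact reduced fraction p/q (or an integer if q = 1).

A = (4, 14)
B = (2/3, 6)

1. B_x = 2/3  [BD · EC = 266/3 ∩ 2·signedArea(BDC) = 152/3]
2. B_y = 6  [BD · EC = 266/3 ∩ 2·signedArea(BDC) = 152/3]
   → B = (2/3, 6)
3. A_x = 4  [A is the reflection of C across D]
4. A_y = 14  [A is the reflection of C across D]
   → A = (4, 14)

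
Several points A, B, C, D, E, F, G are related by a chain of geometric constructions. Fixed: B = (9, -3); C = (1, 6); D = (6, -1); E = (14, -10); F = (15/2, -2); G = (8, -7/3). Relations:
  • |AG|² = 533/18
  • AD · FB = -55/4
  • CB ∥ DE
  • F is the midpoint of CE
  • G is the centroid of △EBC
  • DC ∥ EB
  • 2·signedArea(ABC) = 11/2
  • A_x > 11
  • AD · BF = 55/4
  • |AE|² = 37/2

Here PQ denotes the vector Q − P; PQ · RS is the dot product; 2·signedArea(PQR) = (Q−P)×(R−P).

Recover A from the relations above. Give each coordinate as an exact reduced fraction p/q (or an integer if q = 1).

A = (23/2, -13/2)

1. A_x = 23/2  [2·signedArea(ABC) = 11/2 ∩ AD · BF = 55/4]
2. A_y = -13/2  [2·signedArea(ABC) = 11/2 ∩ AD · BF = 55/4]
   → A = (23/2, -13/2)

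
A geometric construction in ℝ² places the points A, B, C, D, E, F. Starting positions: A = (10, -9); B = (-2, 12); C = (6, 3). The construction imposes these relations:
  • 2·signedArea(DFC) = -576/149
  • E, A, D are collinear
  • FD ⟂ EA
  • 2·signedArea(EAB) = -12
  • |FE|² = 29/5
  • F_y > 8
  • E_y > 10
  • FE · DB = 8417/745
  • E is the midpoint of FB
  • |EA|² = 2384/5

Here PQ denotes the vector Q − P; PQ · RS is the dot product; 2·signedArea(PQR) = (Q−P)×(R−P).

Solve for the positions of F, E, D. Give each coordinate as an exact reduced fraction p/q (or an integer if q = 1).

D = (534/745, 6063/745)
E = (-2/5, 51/5)
F = (6/5, 42/5)

1. E_x = -2/5  [line -21·x + -12·y + 114 = 0 ∩ |EA|² = 2384/5]
2. E_y = 51/5  [line -21·x + -12·y + 114 = 0 ∩ |EA|² = 2384/5]
   → E = (-2/5, 51/5)
3. F_x = 6/5  [E is the midpoint of FB]
4. F_y = 42/5  [E is the midpoint of FB]
   → F = (6/5, 42/5)
5. D_x = 534/745  [FE · DB = 8417/745 ∩ E, A, D are collinear]
6. D_y = 6063/745  [FE · DB = 8417/745 ∩ E, A, D are collinear]
   → D = (534/745, 6063/745)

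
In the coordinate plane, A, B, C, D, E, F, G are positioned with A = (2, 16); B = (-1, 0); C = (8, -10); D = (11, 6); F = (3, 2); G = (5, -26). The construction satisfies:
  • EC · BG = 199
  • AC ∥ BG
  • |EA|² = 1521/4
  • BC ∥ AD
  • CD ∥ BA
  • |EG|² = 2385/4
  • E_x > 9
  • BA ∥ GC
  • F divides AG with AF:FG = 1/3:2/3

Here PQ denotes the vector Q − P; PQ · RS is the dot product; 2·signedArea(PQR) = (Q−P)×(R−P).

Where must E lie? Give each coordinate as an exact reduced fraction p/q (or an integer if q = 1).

1. E_x = 19/2  [line -6·x + 26·y + 109 = 0 ∩ |EG|² = 2385/4]
2. E_y = -2  [line -6·x + 26·y + 109 = 0 ∩ |EG|² = 2385/4]
   → E = (19/2, -2)

E = (19/2, -2)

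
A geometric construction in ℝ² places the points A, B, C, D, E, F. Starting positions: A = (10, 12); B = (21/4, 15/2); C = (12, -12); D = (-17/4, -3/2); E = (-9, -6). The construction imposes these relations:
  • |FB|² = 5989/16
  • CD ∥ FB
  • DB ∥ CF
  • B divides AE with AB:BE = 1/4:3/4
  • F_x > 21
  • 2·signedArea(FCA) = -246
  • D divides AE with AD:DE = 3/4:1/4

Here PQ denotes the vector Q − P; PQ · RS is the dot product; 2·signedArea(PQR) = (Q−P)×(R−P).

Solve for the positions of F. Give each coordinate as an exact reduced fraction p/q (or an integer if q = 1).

F = (43/2, -3)

1. F_x = 43/2  [CD ∥ FB ∩ DB ∥ CF]
2. F_y = -3  [CD ∥ FB ∩ DB ∥ CF]
   → F = (43/2, -3)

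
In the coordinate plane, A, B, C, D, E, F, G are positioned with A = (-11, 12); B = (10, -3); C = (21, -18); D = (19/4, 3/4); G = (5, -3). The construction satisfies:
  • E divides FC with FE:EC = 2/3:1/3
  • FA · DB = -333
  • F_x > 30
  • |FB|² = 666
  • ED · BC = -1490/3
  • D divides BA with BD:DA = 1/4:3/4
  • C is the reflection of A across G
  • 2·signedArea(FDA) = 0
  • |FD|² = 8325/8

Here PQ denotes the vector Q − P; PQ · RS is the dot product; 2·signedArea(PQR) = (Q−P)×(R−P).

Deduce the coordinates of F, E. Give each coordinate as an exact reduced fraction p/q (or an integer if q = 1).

1. F_x = 31  [2·signedArea(FDA) = 0 ∩ FA · DB = -333]
2. F_y = -18  [2·signedArea(FDA) = 0 ∩ FA · DB = -333]
   → F = (31, -18)
3. E_x = 73/3  [E divides FC with FE:EC = 2/3:1/3]
4. E_y = -18  [E divides FC with FE:EC = 2/3:1/3]
   → E = (73/3, -18)

E = (73/3, -18)
F = (31, -18)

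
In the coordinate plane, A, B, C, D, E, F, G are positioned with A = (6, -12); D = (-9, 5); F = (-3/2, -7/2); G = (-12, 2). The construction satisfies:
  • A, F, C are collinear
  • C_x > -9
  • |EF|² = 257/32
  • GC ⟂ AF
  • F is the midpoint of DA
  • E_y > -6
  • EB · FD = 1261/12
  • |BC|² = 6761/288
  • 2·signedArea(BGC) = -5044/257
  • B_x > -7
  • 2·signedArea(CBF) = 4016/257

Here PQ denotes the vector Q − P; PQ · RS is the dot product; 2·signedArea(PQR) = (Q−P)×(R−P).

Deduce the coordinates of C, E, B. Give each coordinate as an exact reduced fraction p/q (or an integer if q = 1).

B = (-14015/2056, 2419/6168)
C = (-2268/257, 1234/257)
E = (3/8, -45/8)

1. C_x = -2268/257  [A, F, C are collinear ∩ GC ⟂ AF]
2. C_y = 1234/257  [A, F, C are collinear ∩ GC ⟂ AF]
   → C = (-2268/257, 1234/257)
3. B_x = -14015/2056  [2·signedArea(BGC) = -5044/257 ∩ 2·signedArea(CBF) = 4016/257]
4. B_y = 2419/6168  [2·signedArea(BGC) = -5044/257 ∩ 2·signedArea(CBF) = 4016/257]
   → B = (-14015/2056, 2419/6168)
5. E_x = 3/8  [line 15/2·x + -17/2·y + -405/8 = 0 ∩ |EF|² = 257/32]
6. E_y = -45/8  [line 15/2·x + -17/2·y + -405/8 = 0 ∩ |EF|² = 257/32]
   → E = (3/8, -45/8)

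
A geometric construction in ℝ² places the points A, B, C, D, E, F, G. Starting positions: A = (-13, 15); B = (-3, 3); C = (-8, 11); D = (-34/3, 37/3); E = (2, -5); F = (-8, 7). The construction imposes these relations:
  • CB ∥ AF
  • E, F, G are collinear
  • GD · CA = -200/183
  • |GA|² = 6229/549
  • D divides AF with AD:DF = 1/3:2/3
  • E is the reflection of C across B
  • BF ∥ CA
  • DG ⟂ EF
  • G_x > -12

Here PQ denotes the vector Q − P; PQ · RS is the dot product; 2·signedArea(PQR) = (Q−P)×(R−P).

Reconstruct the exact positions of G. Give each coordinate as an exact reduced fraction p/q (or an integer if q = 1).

1. G_x = -2194/183  [E, F, G are collinear ∩ DG ⟂ EF]
2. G_y = 719/61  [E, F, G are collinear ∩ DG ⟂ EF]
   → G = (-2194/183, 719/61)

G = (-2194/183, 719/61)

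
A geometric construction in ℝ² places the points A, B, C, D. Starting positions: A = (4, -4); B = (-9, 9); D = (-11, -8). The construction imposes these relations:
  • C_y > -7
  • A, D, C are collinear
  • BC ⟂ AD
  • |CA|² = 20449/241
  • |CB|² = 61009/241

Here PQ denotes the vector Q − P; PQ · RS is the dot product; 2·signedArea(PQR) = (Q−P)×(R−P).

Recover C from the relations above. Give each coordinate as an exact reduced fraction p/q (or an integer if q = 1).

1. C_x = -1181/241  [A, D, C are collinear ∩ BC ⟂ AD]
2. C_y = -1536/241  [A, D, C are collinear ∩ BC ⟂ AD]
   → C = (-1181/241, -1536/241)

C = (-1181/241, -1536/241)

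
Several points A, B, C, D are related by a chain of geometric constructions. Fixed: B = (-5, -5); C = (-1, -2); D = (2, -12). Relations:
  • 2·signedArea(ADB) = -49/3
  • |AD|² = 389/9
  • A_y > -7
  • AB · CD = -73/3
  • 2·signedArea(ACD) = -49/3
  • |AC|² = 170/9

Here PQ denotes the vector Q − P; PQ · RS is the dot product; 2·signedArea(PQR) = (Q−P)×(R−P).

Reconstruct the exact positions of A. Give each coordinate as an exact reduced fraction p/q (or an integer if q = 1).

A = (-4/3, -19/3)

1. A_x = -4/3  [AB · CD = -73/3 ∩ 2·signedArea(ADB) = -49/3]
2. A_y = -19/3  [AB · CD = -73/3 ∩ 2·signedArea(ADB) = -49/3]
   → A = (-4/3, -19/3)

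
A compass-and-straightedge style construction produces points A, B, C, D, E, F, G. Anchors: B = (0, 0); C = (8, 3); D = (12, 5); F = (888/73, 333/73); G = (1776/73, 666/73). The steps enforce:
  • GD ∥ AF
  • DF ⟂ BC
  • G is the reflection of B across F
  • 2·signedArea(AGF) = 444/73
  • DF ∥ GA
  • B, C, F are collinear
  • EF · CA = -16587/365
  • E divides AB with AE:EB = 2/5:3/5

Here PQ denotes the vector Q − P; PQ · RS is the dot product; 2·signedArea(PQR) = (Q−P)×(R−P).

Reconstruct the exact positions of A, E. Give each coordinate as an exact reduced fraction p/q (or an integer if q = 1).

1. A_x = 1788/73  [GD ∥ AF ∩ DF ∥ GA]
2. A_y = 634/73  [GD ∥ AF ∩ DF ∥ GA]
   → A = (1788/73, 634/73)
3. E_x = 5364/365  [E divides AB with AE:EB = 2/5:3/5]
4. E_y = 1902/365  [E divides AB with AE:EB = 2/5:3/5]
   → E = (5364/365, 1902/365)

A = (1788/73, 634/73)
E = (5364/365, 1902/365)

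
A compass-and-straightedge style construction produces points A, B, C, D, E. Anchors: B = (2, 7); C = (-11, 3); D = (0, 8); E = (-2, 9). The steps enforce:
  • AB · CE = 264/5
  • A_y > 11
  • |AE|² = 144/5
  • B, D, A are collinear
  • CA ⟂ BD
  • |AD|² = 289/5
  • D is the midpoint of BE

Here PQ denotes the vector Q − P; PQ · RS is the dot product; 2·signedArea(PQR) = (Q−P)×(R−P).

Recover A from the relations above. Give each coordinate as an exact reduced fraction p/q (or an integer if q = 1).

A = (-34/5, 57/5)

1. A_x = -34/5  [B, D, A are collinear ∩ CA ⟂ BD]
2. A_y = 57/5  [B, D, A are collinear ∩ CA ⟂ BD]
   → A = (-34/5, 57/5)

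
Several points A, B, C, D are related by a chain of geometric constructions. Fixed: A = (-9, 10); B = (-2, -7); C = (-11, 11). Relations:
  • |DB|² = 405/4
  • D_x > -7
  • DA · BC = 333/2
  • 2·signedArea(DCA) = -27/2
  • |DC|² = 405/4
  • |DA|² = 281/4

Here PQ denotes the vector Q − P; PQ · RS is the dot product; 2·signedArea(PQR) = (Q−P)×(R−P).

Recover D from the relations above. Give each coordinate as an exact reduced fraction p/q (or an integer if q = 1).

1. D_x = -13/2  [DA · BC = 333/2 ∩ 2·signedArea(DCA) = -27/2]
2. D_y = 2  [DA · BC = 333/2 ∩ 2·signedArea(DCA) = -27/2]
   → D = (-13/2, 2)

D = (-13/2, 2)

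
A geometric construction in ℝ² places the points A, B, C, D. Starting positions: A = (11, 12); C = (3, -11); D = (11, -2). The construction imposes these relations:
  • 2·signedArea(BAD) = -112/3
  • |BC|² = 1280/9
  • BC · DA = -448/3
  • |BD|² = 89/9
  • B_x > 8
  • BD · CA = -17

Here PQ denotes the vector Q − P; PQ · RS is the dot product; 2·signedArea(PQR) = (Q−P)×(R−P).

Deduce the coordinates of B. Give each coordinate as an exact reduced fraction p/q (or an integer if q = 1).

B = (25/3, -1/3)

1. B_x = 25/3  [BC · DA = -448/3 ∩ 2·signedArea(BAD) = -112/3]
2. B_y = -1/3  [BC · DA = -448/3 ∩ 2·signedArea(BAD) = -112/3]
   → B = (25/3, -1/3)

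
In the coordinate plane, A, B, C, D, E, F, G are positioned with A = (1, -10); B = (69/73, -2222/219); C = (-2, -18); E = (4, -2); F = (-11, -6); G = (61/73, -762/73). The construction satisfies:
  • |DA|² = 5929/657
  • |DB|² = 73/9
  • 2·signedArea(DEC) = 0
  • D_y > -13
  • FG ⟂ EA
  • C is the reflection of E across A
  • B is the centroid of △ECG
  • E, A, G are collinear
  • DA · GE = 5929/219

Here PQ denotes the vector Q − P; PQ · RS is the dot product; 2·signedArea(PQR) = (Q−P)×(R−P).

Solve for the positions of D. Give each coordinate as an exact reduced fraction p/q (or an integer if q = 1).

1. D_x = -4/73  [2·signedArea(DEC) = 0 ∩ DA · GE = 5929/219]
2. D_y = -2806/219  [2·signedArea(DEC) = 0 ∩ DA · GE = 5929/219]
   → D = (-4/73, -2806/219)

D = (-4/73, -2806/219)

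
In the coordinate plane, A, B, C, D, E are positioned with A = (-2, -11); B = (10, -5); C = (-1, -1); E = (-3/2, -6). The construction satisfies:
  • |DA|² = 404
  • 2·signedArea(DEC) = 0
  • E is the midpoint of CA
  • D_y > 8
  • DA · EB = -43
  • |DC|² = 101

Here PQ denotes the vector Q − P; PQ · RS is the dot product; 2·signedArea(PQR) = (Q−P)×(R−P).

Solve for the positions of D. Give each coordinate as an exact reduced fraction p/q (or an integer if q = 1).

1. D_x = 0  [2·signedArea(DEC) = 0 ∩ DA · EB = -43]
2. D_y = 9  [2·signedArea(DEC) = 0 ∩ DA · EB = -43]
   → D = (0, 9)

D = (0, 9)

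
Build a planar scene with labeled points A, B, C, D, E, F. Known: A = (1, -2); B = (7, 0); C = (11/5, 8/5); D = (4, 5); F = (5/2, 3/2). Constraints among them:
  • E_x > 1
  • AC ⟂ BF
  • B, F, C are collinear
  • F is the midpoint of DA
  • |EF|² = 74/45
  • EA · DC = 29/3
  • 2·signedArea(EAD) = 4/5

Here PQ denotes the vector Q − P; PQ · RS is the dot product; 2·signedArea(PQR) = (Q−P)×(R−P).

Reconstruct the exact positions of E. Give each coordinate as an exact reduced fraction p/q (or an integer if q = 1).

E = (19/10, 11/30)

1. E_x = 19/10  [2·signedArea(EAD) = 4/5 ∩ EA · DC = 29/3]
2. E_y = 11/30  [2·signedArea(EAD) = 4/5 ∩ EA · DC = 29/3]
   → E = (19/10, 11/30)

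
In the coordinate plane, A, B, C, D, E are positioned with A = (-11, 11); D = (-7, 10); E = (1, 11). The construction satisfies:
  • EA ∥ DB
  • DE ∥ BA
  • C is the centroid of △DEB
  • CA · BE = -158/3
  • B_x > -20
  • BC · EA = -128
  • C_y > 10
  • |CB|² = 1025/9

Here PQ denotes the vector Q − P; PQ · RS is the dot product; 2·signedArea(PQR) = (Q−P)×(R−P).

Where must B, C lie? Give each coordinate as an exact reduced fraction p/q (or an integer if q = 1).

1. B_x = -19  [DE ∥ BA ∩ EA ∥ DB]
2. B_y = 10  [DE ∥ BA ∩ EA ∥ DB]
   → B = (-19, 10)
3. C_x = -25/3  [C is the centroid of △DEB]
4. C_y = 31/3  [C is the centroid of △DEB]
   → C = (-25/3, 31/3)

B = (-19, 10)
C = (-25/3, 31/3)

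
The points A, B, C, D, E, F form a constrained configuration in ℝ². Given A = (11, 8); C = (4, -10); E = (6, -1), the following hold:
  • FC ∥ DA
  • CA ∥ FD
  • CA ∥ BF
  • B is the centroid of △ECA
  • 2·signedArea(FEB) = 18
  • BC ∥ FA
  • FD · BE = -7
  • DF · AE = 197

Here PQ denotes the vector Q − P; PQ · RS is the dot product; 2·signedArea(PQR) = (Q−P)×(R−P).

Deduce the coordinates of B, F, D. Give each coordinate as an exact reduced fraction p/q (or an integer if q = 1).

B = (7, -1)
D = (21, 35)
F = (14, 17)

1. B_x = 7  [B is the centroid of △ECA]
2. B_y = -1  [B is the centroid of △ECA]
   → B = (7, -1)
3. F_x = 14  [BC ∥ FA ∩ CA ∥ BF]
4. F_y = 17  [BC ∥ FA ∩ CA ∥ BF]
   → F = (14, 17)
5. D_x = 21  [FC ∥ DA ∩ CA ∥ FD]
6. D_y = 35  [FC ∥ DA ∩ CA ∥ FD]
   → D = (21, 35)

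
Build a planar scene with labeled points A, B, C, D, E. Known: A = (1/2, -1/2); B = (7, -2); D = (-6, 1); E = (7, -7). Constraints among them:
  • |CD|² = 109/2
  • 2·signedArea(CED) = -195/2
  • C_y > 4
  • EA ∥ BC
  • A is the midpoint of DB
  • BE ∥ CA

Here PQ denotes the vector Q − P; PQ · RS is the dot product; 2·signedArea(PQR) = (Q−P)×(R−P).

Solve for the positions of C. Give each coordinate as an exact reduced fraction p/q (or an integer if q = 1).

1. C_x = 1/2  [BE ∥ CA ∩ EA ∥ BC]
2. C_y = 9/2  [BE ∥ CA ∩ EA ∥ BC]
   → C = (1/2, 9/2)

C = (1/2, 9/2)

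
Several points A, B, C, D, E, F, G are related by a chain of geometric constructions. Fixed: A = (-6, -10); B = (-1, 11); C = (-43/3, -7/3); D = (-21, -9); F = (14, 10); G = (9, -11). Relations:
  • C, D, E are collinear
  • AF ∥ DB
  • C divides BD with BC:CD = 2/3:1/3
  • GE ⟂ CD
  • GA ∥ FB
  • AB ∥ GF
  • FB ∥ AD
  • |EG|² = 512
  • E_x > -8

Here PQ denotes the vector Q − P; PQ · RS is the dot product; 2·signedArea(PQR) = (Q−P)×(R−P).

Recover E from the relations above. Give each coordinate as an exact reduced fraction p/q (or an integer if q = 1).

E = (-7, 5)

1. E_x = -7  [C, D, E are collinear ∩ GE ⟂ CD]
2. E_y = 5  [C, D, E are collinear ∩ GE ⟂ CD]
   → E = (-7, 5)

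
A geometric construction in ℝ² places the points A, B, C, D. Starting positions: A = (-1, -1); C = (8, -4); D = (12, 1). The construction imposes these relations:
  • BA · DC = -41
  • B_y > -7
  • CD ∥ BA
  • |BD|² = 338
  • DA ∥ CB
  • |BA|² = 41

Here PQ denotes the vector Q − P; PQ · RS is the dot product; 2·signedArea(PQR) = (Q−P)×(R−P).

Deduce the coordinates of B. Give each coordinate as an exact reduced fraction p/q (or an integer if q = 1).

1. B_x = -5  [CD ∥ BA ∩ DA ∥ CB]
2. B_y = -6  [CD ∥ BA ∩ DA ∥ CB]
   → B = (-5, -6)

B = (-5, -6)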